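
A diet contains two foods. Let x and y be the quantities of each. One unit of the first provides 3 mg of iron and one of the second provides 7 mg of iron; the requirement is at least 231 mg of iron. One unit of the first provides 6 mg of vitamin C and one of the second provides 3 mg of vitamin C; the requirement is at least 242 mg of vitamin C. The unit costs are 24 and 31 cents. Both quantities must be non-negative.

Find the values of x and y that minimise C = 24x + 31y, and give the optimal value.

Extreme points and C = 24x + 31y:
  (0, 242/3) → C = 7502/3
  (77, 0) → C = 1848
  (91/3, 20) → C = 1348
The feasible region is unbounded (it extends along (0, 1), (1, 0)), but C strictly increases along every unbounded feasible direction, so there is no improving ray and the minimum is attained at a vertex.

At the optimal vertex, 3x + 7y = 231 and 6x + 3y = 242.
Solving simultaneously gives x = 91/3, y = 20.

x = 91/3, y = 20, minimum C = 1348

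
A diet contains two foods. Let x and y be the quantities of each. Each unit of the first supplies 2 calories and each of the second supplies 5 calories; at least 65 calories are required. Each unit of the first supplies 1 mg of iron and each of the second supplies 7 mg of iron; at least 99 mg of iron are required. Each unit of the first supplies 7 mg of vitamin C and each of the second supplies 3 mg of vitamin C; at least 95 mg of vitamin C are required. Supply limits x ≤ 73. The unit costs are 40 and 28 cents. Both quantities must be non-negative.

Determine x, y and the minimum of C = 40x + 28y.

x = 8, y = 13, minimum C = 684

Extreme points and C = 40x + 28y:
  (0, 95/3) → C = 2660/3
  (8, 13) → C = 684
  (73, 26/7) → C = 3024
The feasible region is unbounded (it extends along (0, 1)), but C strictly increases along every unbounded feasible direction, so there is no improving ray and the minimum is attained at a vertex.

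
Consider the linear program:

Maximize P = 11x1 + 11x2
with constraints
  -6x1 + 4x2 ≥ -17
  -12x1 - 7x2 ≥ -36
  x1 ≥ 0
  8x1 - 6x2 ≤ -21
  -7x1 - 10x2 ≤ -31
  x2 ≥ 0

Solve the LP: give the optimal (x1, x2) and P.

x1 = 0, x2 = 36/7, maximum P = 396/7

Feasible corners and P = 11x1 + 11x2:
  (0, 36/7) → P = 396/7
  (69/128, 135/32) → P = 6699/128
  (0, 7/2) → P = 77/2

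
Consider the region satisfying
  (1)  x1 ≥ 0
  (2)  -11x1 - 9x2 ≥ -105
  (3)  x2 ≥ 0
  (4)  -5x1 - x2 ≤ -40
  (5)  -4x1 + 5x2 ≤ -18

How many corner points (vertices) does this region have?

4

Of the 10 pairwise boundary intersections, those satisfying every inequality are:
  (105/11, 0)
  (687/91, 222/91)
  (8, 0)
  (218/29, 70/29)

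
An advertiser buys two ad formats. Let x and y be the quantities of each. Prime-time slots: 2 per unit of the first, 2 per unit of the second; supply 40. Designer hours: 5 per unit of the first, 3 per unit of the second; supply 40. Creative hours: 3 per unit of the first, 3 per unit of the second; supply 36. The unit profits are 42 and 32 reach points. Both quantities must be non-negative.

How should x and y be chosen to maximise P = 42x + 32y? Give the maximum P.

x = 2, y = 10, maximum P = 404

Corner points and P = 42x + 32y:
  (0, 0) → P = 0
  (0, 12) → P = 384
  (8, 0) → P = 336
  (2, 10) → P = 404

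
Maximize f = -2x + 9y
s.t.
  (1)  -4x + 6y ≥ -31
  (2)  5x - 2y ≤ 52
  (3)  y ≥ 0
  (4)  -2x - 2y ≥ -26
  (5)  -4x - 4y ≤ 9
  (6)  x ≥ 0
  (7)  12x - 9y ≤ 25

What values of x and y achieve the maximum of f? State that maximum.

x = 0, y = 13, maximum f = 117

Corner points and f = -2x + 9y:
  (0, 0) → f = 0
  (25/12, 0) → f = -25/6
  (0, 13) → f = 117
  (142/21, 131/21) → f = 895/21

The optimum lies where -2x - 2y = -26 and x = 0.
Solving simultaneously gives x = 0, y = 13.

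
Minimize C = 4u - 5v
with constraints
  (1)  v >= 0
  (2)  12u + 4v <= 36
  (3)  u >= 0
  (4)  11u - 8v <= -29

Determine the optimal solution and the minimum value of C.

u = 0, v = 9, minimum C = -45

Vertices and C = 4u - 5v:
  (0, 9) → C = -45
  (43/35, 186/35) → C = -758/35
  (0, 29/8) → C = -145/8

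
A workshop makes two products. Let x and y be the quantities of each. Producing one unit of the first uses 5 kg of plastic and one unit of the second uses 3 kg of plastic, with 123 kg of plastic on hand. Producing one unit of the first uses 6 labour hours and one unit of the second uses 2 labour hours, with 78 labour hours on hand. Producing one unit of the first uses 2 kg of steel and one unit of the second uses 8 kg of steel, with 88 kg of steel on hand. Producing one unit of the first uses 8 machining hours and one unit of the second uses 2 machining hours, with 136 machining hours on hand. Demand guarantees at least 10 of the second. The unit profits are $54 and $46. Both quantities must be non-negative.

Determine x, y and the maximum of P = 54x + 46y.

x = 4, y = 10, maximum P = 676

Extreme points and P = 54x + 46y:
  (0, 11) → P = 506
  (0, 10) → P = 460
  (4, 10) → P = 676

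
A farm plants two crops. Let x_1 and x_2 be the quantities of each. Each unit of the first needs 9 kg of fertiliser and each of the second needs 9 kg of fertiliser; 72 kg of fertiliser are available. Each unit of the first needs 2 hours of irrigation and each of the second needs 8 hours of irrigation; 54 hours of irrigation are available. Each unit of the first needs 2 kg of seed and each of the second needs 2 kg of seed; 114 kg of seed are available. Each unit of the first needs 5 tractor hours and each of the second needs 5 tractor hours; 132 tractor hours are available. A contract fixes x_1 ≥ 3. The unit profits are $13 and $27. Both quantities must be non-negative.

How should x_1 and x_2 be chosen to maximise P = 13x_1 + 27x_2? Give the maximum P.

Corner points and P = 13x_1 + 27x_2:
  (8, 0) → P = 104
  (3, 0) → P = 39
  (3, 5) → P = 174

At the optimal vertex, 9x_1 + 9x_2 = 72 and x_1 = 3.
Solving simultaneously gives x_1 = 3, x_2 = 5.

x_1 = 3, x_2 = 5, maximum P = 174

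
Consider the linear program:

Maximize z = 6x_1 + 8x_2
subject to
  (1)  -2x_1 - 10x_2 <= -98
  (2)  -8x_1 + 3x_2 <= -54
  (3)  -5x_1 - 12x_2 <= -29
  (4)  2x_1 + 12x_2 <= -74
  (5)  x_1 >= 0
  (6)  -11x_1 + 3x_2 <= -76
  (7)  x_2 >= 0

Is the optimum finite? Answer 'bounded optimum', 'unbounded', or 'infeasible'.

infeasible

The boundaries -2x_1 - 10x_2 = -98 and -8x_1 + 3x_2 = -54 meet at (417/43, 338/43), but that point violates 2x_1 + 12x_2 ≤ -74. Every candidate vertex is excluded by some other constraint, so the feasible region is empty.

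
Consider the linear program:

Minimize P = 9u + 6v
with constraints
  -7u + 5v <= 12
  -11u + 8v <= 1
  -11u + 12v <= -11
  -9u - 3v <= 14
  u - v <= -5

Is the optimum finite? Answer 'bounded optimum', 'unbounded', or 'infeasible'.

The boundaries -11u + 8v = 1 and u - v = -5 meet at (13, 18), but that point violates -11u + 12v ≤ -11. Every candidate vertex is excluded by some other constraint, so the feasible region is empty.

infeasible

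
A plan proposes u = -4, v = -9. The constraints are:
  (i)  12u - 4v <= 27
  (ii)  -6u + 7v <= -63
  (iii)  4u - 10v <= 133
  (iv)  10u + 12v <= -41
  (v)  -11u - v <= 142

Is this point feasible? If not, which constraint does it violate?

Constraint (ii): -6u + 7v = -39, which is not ≤ -63. All other constraints are satisfied.

not feasible — violates (ii)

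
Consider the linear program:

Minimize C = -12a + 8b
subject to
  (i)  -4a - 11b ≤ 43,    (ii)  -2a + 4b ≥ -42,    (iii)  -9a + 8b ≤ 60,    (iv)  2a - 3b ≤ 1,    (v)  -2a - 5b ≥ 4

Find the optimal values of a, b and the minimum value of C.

Feasible corners and C = -12a + 8b:
  (-1004/131, -147/131) → C = 10872/131
  (-59/17, -45/17) → C = 348/17
  (-332/61, 84/61) → C = 4656/61
  (-7/16, -5/8) → C = 1/4

a = -7/16, b = -5/8, minimum C = 1/4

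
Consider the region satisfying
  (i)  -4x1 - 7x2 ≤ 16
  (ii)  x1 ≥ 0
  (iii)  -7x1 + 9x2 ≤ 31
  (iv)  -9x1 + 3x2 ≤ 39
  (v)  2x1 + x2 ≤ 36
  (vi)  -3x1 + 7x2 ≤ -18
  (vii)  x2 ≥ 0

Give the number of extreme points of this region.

3

Pairwise boundary intersections that survive every other constraint:
  (270/17, 72/17)
  (18, 0)
  (6, 0)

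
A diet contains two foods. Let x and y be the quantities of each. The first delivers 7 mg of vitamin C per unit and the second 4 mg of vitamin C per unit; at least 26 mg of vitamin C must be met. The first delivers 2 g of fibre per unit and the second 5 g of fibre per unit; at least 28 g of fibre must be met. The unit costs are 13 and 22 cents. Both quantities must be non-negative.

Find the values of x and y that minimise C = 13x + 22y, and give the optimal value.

x = 2/3, y = 16/3, minimum C = 126

Vertices and C = 13x + 22y:
  (0, 13/2) → C = 143
  (14, 0) → C = 182
  (2/3, 16/3) → C = 126
The feasible region is unbounded (it extends along (0, 1), (1, 0)), but C strictly increases along every unbounded feasible direction, so there is no improving ray and the minimum is attained at a vertex.

The binding constraints are 7x + 4y = 26 and 2x + 5y = 28.
Solving simultaneously gives x = 2/3, y = 16/3.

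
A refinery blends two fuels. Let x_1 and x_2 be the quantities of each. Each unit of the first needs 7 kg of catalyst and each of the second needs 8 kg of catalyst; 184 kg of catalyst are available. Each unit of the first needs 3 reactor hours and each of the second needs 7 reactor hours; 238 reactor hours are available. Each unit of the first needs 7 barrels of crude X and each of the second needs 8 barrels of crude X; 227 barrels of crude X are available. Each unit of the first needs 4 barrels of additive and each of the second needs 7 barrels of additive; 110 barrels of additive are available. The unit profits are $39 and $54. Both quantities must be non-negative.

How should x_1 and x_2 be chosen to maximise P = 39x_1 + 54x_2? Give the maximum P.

x_1 = 24, x_2 = 2, maximum P = 1044

Corner points and P = 39x_1 + 54x_2:
  (0, 0) → P = 0
  (0, 110/7) → P = 5940/7
  (184/7, 0) → P = 7176/7
  (24, 2) → P = 1044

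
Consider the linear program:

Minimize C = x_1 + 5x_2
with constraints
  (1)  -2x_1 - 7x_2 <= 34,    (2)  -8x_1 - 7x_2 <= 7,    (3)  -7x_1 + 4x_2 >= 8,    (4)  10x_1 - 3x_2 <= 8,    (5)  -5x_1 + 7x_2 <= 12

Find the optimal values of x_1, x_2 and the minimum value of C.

x_1 = -28/27, x_2 = 5/27, minimum C = -1/9

Feasible corners and C = x_1 + 5x_2:
  (-28/27, 5/27) → C = -1/9
  (-19/13, 61/91) → C = 172/91
  (-8/29, 44/29) → C = 212/29

The binding constraints are -8x_1 - 7x_2 = 7 and -7x_1 + 4x_2 = 8.
Solving simultaneously gives x_1 = -28/27, x_2 = 5/27.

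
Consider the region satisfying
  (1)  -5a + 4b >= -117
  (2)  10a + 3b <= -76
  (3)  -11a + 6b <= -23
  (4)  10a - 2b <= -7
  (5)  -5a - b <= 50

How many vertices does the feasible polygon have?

Pairwise boundary intersections that survive every other constraint:
  (-129/31, -1066/93)
  (-173/50, -69/5)
  (-277/41, -665/41)
  (-107/20, -93/4)

4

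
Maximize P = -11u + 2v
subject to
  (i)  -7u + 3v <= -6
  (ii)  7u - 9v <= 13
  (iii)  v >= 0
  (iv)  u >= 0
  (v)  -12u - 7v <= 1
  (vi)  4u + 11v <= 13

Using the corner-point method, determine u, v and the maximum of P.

Corner points and P = -11u + 2v:
  (6/7, 0) → P = -66/7
  (105/89, 67/89) → P = -1021/89
  (13/7, 0) → P = -143/7
  (260/113, 39/113) → P = -2782/113

The binding constraints are -7u + 3v = -6 and v = 0.
Solving simultaneously gives u = 6/7, v = 0.

u = 6/7, v = 0, maximum P = -66/7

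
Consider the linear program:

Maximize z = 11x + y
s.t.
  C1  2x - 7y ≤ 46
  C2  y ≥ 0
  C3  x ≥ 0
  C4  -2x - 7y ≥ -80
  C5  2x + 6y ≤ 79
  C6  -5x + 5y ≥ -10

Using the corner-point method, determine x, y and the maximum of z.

Extreme points and z = 11x + y:
  (0, 0) → z = 0
  (2, 0) → z = 22
  (0, 80/7) → z = 80/7
  (94/9, 76/9) → z = 370/3

At the optimal vertex, -2x - 7y = -80 and -5x + 5y = -10.
Solving simultaneously gives x = 94/9, y = 76/9.

x = 94/9, y = 76/9, maximum z = 370/3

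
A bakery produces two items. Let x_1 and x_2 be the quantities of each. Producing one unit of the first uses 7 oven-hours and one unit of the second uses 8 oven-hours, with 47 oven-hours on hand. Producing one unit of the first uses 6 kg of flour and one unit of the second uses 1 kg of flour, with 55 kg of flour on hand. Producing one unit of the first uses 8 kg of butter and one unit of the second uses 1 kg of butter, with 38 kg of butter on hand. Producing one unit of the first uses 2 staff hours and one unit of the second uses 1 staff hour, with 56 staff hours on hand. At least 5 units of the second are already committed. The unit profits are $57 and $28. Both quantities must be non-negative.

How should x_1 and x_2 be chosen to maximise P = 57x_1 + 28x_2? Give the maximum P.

Extreme points and P = 57x_1 + 28x_2:
  (0, 47/8) → P = 329/2
  (0, 5) → P = 140
  (1, 5) → P = 197

x_1 = 1, x_2 = 5, maximum P = 197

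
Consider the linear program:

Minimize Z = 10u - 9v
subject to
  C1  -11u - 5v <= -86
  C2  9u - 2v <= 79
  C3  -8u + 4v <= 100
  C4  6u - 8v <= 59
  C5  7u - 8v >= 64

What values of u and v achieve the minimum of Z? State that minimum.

u = 336/41, v = -34/41, minimum Z = 3666/41

Vertices and Z = 10u - 9v:
  (983/118, -133/118) → Z = 11027/118
  (336/41, -34/41) → Z = 3666/41
  (257/30, -19/20) → Z = 5653/60
  (252/29, -23/58) → Z = 5247/58

At the optimal vertex, -11u - 5v = -86 and 7u - 8v = 64.
Solving simultaneously gives u = 336/41, v = -34/41.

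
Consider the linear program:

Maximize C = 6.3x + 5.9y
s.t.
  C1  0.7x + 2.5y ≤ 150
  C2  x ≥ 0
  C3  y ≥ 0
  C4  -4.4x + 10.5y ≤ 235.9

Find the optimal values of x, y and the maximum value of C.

x = 1500/7, y = 0, maximum C = 1350

Feasible corners and C = 6.3x + 5.9y:
  (1500/7, 0) → C = 1350
  (19705/367, 82513/1835) → C = 5537671/9175
  (0, 0) → C = 0
  (0, 337/15) → C = 19883/150

The binding constraints are 0.7x + 2.5y = 150 and y = 0.
Solving simultaneously gives x = 1500/7, y = 0.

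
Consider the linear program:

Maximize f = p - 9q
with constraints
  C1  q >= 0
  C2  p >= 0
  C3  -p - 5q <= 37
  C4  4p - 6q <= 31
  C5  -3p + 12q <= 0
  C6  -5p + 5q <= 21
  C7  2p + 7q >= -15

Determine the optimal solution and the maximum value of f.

Corner points and f = p - 9q:
  (0, 0) → f = 0
  (31/4, 0) → f = 31/4
  (62/5, 31/10) → f = -31/2

The optimum lies where q = 0 and 4p - 6q = 31.
Solving simultaneously gives p = 31/4, q = 0.

p = 31/4, q = 0, maximum f = 31/4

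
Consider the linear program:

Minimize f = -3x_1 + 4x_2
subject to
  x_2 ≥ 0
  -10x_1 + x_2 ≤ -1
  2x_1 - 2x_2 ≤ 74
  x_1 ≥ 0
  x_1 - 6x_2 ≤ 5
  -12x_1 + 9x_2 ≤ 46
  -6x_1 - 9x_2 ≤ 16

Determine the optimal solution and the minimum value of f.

Extreme points and f = -3x_1 + 4x_2:
  (1/10, 0) → f = -3/10
  (5, 0) → f = -15
  (55/78, 236/39) → f = 1723/78
  (217/5, 32/5) → f = -523/5
The feasible region is unbounded (it extends along (3, 4), (1, 1)), but f strictly increases along every unbounded feasible direction, so there is no improving ray and the minimum is attained at a vertex.

The binding constraints are 2x_1 - 2x_2 = 74 and x_1 - 6x_2 = 5.
Solving simultaneously gives x_1 = 217/5, x_2 = 32/5.

x_1 = 217/5, x_2 = 32/5, minimum f = -523/5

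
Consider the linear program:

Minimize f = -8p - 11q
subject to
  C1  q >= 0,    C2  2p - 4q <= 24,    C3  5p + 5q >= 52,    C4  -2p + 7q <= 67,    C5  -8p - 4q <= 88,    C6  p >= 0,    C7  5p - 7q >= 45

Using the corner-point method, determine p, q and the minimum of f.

p = 218/3, q = 91/3, minimum f = -915

Extreme points and f = -8p - 11q:
  (12, 0) → f = -96
  (52/5, 0) → f = -416/5
  (218/3, 91/3) → f = -915
  (589/60, 7/12) → f = -1699/20
  (112/3, 425/21) → f = -3649/7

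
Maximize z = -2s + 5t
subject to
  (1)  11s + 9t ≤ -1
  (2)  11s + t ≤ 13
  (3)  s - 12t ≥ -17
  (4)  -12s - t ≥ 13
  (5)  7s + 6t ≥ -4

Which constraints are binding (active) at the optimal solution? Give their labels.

Vertices and z = -2s + 5t:
  (-173/145, 191/145) → z = 1301/145
  (-5/3, 23/18) → z = 175/18
  (-74/65, 43/65) → z = 363/65

The maximum is at (-5/3, 23/18). Substituting into each constraint, equality holds for (3) and (5); the remaining constraints have slack.

(3) and (5)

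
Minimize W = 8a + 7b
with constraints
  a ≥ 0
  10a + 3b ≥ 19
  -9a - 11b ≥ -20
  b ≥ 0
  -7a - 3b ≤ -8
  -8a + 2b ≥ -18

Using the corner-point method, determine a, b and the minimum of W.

a = 19/10, b = 0, minimum W = 76/5

Vertices and W = 8a + 7b:
  (149/83, 29/83) → W = 1395/83
  (19/10, 0) → W = 76/5
  (20/9, 0) → W = 160/9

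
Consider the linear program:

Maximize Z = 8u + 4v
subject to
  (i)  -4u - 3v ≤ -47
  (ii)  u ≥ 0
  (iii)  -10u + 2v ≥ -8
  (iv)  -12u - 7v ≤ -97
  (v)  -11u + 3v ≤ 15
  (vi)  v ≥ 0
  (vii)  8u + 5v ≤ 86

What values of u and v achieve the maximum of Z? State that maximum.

Vertices and Z = 8u + 4v:
  (59/19, 219/19) → Z = 1348/19
  (32/15, 577/45) → Z = 3076/45
  (106/33, 398/33) → Z = 2440/33
  (183/79, 1066/79) → Z = 5728/79

u = 106/33, v = 398/33, maximum Z = 2440/33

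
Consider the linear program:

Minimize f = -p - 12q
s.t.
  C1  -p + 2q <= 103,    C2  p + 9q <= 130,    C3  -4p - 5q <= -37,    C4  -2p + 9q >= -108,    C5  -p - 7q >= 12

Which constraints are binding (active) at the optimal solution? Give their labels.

C3 and C5

Feasible corners and f = -p - 12q:
  (873/46, -179/23) → f = 3423/46
  (319/23, -85/23) → f = 701/23
  (648/23, -132/23) → f = 936/23

The minimum is at (319/23, -85/23). Substituting into each constraint, equality holds for C3 and C5; the remaining constraints have slack.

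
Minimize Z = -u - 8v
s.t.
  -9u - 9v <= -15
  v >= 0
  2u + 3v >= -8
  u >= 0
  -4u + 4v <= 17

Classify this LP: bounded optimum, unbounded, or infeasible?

From the feasible point (5/3, 0), moving in the direction (4, 4) keeps every constraint satisfied while Z decreases without bound.

unbounded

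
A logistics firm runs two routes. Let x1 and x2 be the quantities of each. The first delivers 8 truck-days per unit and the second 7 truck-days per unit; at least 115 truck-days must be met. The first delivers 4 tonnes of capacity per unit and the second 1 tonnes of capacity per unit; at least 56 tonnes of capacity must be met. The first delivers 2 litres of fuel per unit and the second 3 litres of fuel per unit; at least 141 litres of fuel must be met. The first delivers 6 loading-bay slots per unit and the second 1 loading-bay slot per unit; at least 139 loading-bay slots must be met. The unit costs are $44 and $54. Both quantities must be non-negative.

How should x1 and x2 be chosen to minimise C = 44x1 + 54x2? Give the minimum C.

Feasible corners and C = 44x1 + 54x2:
  (0, 139) → C = 7506
  (141/2, 0) → C = 3102
  (69/4, 71/2) → C = 2676
The feasible region is unbounded (it extends along (0, 1), (1, 0)), but C strictly increases along every unbounded feasible direction, so there is no improving ray and the minimum is attained at a vertex.

The optimum lies where 2x1 + 3x2 = 141 and 6x1 + x2 = 139.
Solving simultaneously gives x1 = 69/4, x2 = 71/2.

x1 = 69/4, x2 = 71/2, minimum C = 2676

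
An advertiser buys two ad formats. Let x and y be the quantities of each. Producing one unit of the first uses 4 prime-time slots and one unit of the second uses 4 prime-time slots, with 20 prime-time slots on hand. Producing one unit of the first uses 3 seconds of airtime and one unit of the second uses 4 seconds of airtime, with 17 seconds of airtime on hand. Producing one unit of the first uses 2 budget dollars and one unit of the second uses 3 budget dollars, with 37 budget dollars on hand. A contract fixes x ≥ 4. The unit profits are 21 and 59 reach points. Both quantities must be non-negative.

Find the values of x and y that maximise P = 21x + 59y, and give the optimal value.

x = 4, y = 1, maximum P = 143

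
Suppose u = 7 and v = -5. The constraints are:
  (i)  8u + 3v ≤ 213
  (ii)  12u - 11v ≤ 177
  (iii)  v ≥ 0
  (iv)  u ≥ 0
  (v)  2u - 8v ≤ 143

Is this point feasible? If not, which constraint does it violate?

not feasible — violates (iii)

Constraint (iii): v = -5, which is not ≥ 0. All other constraints are satisfied.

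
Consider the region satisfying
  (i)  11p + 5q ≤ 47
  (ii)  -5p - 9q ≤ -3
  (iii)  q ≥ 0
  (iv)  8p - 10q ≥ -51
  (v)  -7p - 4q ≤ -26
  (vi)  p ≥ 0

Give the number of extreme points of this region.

Of the 15 pairwise boundary intersections, those satisfying every inequality are:
  (47/11, 0)
  (43/30, 937/150)
  (26/7, 0)
  (28/51, 565/102)

4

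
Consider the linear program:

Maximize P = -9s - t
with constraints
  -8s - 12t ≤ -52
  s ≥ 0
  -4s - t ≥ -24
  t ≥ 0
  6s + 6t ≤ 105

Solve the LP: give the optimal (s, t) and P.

At the optimal vertex, -8s - 12t = -52 and s = 0.
Solving simultaneously gives s = 0, t = 13/3.

s = 0, t = 13/3, maximum P = -13/3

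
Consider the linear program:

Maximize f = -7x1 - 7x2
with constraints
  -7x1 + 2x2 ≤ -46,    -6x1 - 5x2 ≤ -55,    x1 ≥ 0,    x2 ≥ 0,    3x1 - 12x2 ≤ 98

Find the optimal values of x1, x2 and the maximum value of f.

The feasible region is unbounded (it extends along (2, 7), (4, 1)), but f strictly decreases along every unbounded feasible direction, so there is no improving ray and the maximum is attained at a vertex.

The optimum lies where -6x1 - 5x2 = -55 and x2 = 0.
Solving simultaneously gives x1 = 55/6, x2 = 0.

x1 = 55/6, x2 = 0, maximum f = -385/6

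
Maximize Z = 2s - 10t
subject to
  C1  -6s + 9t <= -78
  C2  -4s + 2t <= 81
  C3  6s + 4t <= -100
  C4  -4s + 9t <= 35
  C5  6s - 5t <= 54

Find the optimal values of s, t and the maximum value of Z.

Extreme points and Z = 2s - 10t:
  (-295/8, -133/4) → Z = 1035/4
  (-98/13, -178/13) → Z = 1584/13
  (-513/8, -351/4) → Z = 2997/4
  (-142/27, -154/9) → Z = 4336/27

The binding constraints are -4s + 2t = 81 and 6s - 5t = 54.
Solving simultaneously gives s = -513/8, t = -351/4.

s = -513/8, t = -351/4, maximum Z = 2997/4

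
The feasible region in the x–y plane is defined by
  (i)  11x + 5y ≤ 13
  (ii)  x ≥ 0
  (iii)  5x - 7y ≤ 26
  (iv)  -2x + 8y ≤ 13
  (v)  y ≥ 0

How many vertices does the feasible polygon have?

4

Of the 10 pairwise boundary intersections, those satisfying every inequality are:
  (39/98, 169/98)
  (13/11, 0)
  (0, 13/8)
  (0, 0)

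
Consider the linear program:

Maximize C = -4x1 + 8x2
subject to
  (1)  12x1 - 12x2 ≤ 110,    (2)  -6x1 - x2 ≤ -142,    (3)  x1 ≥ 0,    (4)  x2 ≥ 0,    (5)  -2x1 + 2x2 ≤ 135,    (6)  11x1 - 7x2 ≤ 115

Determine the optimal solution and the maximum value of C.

Vertices and C = -4x1 + 8x2:
  (149/14, 547/7) → C = 4078/7
  (1109/53, 872/53) → C = 2540/53
  (1175/8, 1715/8) → C = 2255/2

At the optimal vertex, -2x1 + 2x2 = 135 and 11x1 - 7x2 = 115.
Solving simultaneously gives x1 = 1175/8, x2 = 1715/8.

x1 = 1175/8, x2 = 1715/8, maximum C = 2255/2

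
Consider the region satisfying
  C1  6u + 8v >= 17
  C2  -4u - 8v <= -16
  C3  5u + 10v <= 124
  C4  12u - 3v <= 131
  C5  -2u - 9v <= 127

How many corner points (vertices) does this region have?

4

Of the 9 pairwise boundary intersections, those satisfying every inequality are:
  (1/2, 7/4)
  (-411/10, 659/20)
  (274/27, -83/27)
  (1682/135, 833/135)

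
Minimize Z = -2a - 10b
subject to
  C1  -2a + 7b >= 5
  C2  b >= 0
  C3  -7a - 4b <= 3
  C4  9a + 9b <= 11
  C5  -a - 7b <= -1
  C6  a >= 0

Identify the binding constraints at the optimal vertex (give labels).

C4 and C6

Extreme points and Z = -2a - 10b:
  (32/81, 67/81) → Z = -734/81
  (0, 5/7) → Z = -50/7
  (0, 11/9) → Z = -110/9

The minimum is at (0, 11/9). Substituting into each constraint, equality holds for C4 and C6; the remaining constraints have slack.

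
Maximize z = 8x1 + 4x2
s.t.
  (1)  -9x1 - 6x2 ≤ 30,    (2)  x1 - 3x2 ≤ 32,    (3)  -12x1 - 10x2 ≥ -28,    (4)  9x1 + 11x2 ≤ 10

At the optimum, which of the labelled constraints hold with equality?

(2) and (3)

Feasible corners and z = 8x1 + 4x2:
  (34/11, -106/11) → z = -152/11
  (-26/3, 8) → z = -112/3
  (202/23, -178/23) → z = 904/23
  (104/21, -22/7) → z = 568/21

The maximum is at (202/23, -178/23). Substituting into each constraint, equality holds for (2) and (3); the remaining constraints have slack.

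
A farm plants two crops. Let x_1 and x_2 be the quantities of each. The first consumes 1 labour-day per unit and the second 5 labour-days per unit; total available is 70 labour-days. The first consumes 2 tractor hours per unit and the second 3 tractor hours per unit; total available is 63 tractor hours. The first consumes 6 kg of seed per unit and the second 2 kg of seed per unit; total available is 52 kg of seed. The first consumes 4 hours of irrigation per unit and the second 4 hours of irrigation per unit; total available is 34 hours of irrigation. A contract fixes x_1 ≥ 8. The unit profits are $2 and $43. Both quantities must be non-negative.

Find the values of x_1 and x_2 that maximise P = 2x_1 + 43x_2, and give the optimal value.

Extreme points and P = 2x_1 + 43x_2:
  (17/2, 0) → P = 17
  (8, 0) → P = 16
  (8, 1/2) → P = 75/2

The binding constraints are 4x_1 + 4x_2 = 34 and x_1 = 8.
Solving simultaneously gives x_1 = 8, x_2 = 1/2.

x_1 = 8, x_2 = 1/2, maximum P = 75/2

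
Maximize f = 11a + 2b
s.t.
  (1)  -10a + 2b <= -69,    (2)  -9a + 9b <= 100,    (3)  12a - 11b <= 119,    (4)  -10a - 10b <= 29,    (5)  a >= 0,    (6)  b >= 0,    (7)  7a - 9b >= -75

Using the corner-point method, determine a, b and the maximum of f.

Vertices and f = 11a + 2b:
  (69/10, 0) → f = 759/10
  (771/76, 1233/76) → f = 10947/76
  (119/12, 0) → f = 1309/12
  (1896/31, 1733/31) → f = 24322/31

The optimum lies where 12a - 11b = 119 and 7a - 9b = -75.
Solving simultaneously gives a = 1896/31, b = 1733/31.

a = 1896/31, b = 1733/31, maximum f = 24322/31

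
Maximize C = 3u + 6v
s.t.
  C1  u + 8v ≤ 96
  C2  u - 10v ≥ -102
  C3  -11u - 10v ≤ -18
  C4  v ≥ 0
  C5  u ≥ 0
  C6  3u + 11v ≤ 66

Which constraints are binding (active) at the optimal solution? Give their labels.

C4 and C6

Vertices and C = 3u + 6v:
  (18/11, 0) → C = 54/11
  (0, 9/5) → C = 54/5
  (22, 0) → C = 66
  (0, 6) → C = 36

The maximum is at (22, 0). Substituting into each constraint, equality holds for C4 and C6; the remaining constraints have slack.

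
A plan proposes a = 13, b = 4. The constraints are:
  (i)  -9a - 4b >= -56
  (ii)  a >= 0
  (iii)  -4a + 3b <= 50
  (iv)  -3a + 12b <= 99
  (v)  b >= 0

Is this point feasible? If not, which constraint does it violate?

Constraint (i): -9a - 4b = -133, which is not ≥ -56. All other constraints are satisfied.

not feasible — violates (i)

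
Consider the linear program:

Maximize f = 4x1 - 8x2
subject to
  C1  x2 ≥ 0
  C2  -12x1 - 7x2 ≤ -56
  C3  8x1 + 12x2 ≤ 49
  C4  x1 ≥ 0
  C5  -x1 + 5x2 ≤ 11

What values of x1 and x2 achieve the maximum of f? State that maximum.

Feasible corners and f = 4x1 - 8x2:
  (14/3, 0) → f = 56/3
  (49/8, 0) → f = 49/2
  (329/88, 35/22) → f = 49/22

At the optimal vertex, x2 = 0 and 8x1 + 12x2 = 49.
Solving simultaneously gives x1 = 49/8, x2 = 0.

x1 = 49/8, x2 = 0, maximum f = 49/2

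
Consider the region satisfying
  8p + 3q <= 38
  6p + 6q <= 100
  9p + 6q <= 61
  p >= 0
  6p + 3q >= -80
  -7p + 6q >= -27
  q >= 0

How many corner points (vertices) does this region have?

5

Pairwise boundary intersections that survive every other constraint:
  (15/7, 146/21)
  (103/23, 50/69)
  (0, 61/6)
  (0, 0)
  (27/7, 0)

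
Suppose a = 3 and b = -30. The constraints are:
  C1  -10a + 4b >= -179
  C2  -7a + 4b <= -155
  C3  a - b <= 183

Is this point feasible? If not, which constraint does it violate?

Constraint C2: -7a + 4b = -141, which is not ≤ -155. All other constraints are satisfied.

not feasible — violates C2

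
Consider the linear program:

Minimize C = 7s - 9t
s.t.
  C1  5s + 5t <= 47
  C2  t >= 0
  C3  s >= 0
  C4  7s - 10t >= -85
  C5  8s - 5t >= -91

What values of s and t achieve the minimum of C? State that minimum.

s = 0, t = 17/2, minimum C = -153/2

Corner points and C = 7s - 9t:
  (47/5, 0) → C = 329/5
  (9/17, 754/85) → C = -6471/85
  (0, 0) → C = 0
  (0, 17/2) → C = -153/2

The binding constraints are s = 0 and 7s - 10t = -85.
Solving simultaneously gives s = 0, t = 17/2.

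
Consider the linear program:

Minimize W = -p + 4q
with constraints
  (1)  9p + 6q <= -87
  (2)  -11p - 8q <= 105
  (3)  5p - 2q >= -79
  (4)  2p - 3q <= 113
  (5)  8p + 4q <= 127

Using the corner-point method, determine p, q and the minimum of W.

p = -11, q = 2, minimum W = 19

The binding constraints are 9p + 6q = -87 and -11p - 8q = 105.
Solving simultaneously gives p = -11, q = 2.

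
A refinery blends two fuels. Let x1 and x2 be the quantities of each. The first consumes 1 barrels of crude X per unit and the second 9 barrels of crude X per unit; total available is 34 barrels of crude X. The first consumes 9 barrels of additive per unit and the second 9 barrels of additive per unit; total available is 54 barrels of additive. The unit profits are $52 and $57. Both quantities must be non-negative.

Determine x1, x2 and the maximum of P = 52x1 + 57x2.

Corner points and P = 52x1 + 57x2:
  (0, 0) → P = 0
  (0, 34/9) → P = 646/3
  (6, 0) → P = 312
  (5/2, 7/2) → P = 659/2

x1 = 5/2, x2 = 7/2, maximum P = 659/2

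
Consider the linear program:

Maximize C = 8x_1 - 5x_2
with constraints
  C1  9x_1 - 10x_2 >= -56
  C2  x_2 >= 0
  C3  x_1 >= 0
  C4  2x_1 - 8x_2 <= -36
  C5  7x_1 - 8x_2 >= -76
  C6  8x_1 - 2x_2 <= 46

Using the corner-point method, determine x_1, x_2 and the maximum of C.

Corner points and C = 8x_1 - 5x_2:
  (0, 28/5) → C = -28
  (286/31, 431/31) → C = 133/31
  (0, 9/2) → C = -45/2
  (22/3, 19/3) → C = 27

The optimum lies where 2x_1 - 8x_2 = -36 and 8x_1 - 2x_2 = 46.
Solving simultaneously gives x_1 = 22/3, x_2 = 19/3.

x_1 = 22/3, x_2 = 19/3, maximum C = 27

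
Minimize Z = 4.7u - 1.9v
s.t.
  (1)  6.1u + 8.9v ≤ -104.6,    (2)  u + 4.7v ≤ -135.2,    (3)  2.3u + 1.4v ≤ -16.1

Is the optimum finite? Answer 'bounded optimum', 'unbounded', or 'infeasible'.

From the feasible point (11361/941, -29486/941), moving in the direction (-4.7, 1) keeps every constraint satisfied while Z decreases without bound.

unbounded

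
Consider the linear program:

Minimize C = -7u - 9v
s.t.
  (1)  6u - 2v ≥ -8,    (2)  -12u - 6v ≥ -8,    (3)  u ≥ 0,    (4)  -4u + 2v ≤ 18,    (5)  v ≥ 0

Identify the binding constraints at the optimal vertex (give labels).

(2) and (3)

Corner points and C = -7u - 9v:
  (0, 4/3) → C = -12
  (2/3, 0) → C = -14/3
  (0, 0) → C = 0

The minimum is at (0, 4/3). Substituting into each constraint, equality holds for (2) and (3); the remaining constraints have slack.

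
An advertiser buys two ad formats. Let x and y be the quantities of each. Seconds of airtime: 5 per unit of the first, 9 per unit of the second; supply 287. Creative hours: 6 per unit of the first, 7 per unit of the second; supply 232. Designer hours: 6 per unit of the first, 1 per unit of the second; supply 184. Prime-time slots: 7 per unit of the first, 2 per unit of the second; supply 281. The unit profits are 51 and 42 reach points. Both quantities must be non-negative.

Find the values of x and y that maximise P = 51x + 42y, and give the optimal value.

x = 88/3, y = 8, maximum P = 1832

Feasible corners and P = 51x + 42y:
  (0, 0) → P = 0
  (0, 287/9) → P = 4018/3
  (92/3, 0) → P = 1564
  (79/19, 562/19) → P = 27633/19
  (88/3, 8) → P = 1832

The optimum lies where 6x + 7y = 232 and 6x + y = 184.
Solving simultaneously gives x = 88/3, y = 8.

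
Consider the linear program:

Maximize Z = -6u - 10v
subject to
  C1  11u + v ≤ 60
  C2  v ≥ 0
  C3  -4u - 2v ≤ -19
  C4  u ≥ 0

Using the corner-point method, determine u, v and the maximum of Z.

u = 19/4, v = 0, maximum Z = -57/2

Extreme points and Z = -6u - 10v:
  (60/11, 0) → Z = -360/11
  (0, 60) → Z = -600
  (19/4, 0) → Z = -57/2
  (0, 19/2) → Z = -95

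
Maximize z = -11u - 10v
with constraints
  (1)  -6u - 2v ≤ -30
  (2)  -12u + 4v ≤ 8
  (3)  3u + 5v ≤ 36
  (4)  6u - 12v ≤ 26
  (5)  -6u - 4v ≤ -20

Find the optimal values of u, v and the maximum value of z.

u = 103/21, v = 2/7, maximum z = -1193/21

Feasible corners and z = -11u - 10v:
  (13/4, 21/4) → z = -353/4
  (103/21, 2/7) → z = -1193/21
  (281/33, 23/11) → z = -3781/33

At the optimal vertex, -6u - 2v = -30 and 6u - 12v = 26.
Solving simultaneously gives u = 103/21, v = 2/7.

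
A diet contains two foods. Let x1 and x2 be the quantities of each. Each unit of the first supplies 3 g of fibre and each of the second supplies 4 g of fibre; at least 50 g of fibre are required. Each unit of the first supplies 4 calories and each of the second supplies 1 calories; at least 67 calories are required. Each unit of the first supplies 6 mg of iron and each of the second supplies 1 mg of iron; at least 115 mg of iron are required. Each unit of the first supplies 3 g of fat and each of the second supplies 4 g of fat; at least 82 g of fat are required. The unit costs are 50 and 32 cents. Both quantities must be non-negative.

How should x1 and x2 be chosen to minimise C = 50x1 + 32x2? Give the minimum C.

x1 = 18, x2 = 7, minimum C = 1124

Feasible corners and C = 50x1 + 32x2:
  (0, 115) → C = 3680
  (82/3, 0) → C = 4100/3
  (18, 7) → C = 1124
The feasible region is unbounded (it extends along (0, 1), (1, 0)), but C strictly increases along every unbounded feasible direction, so there is no improving ray and the minimum is attained at a vertex.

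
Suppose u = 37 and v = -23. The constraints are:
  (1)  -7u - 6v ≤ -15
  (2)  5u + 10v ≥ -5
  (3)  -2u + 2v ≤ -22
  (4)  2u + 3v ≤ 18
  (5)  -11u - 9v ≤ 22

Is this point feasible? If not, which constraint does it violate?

Constraint (2): 5u + 10v = -45, which is not ≥ -5. All other constraints are satisfied.

not feasible — violates (2)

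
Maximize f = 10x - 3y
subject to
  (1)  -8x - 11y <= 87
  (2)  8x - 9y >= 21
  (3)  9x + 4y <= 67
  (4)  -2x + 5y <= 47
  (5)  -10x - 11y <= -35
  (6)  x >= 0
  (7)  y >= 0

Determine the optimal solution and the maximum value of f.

Extreme points and f = 10x - 3y:
  (687/113, 347/113) → f = 5829/113
  (273/89, 35/89) → f = 2625/89
  (67/9, 0) → f = 670/9
  (7/2, 0) → f = 35

The binding constraints are 9x + 4y = 67 and y = 0.
Solving simultaneously gives x = 67/9, y = 0.

x = 67/9, y = 0, maximum f = 670/9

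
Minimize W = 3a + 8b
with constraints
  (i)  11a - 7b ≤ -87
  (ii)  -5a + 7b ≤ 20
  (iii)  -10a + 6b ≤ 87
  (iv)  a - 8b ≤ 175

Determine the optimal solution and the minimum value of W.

Feasible corners and W = 3a + 8b:
  (-67/6, -215/42) → W = -3127/42
  (-87/4, -87/4) → W = -957/4
  (-489/40, -47/8) → W = -3347/40

The binding constraints are 11a - 7b = -87 and -10a + 6b = 87.
Solving simultaneously gives a = -87/4, b = -87/4.

a = -87/4, b = -87/4, minimum W = -957/4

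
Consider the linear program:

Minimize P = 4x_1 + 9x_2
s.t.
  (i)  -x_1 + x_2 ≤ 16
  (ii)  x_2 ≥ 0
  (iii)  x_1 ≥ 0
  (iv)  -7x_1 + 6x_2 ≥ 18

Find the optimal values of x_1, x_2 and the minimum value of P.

At the optimal vertex, x_1 = 0 and -7x_1 + 6x_2 = 18.
Solving simultaneously gives x_1 = 0, x_2 = 3.

x_1 = 0, x_2 = 3, minimum P = 27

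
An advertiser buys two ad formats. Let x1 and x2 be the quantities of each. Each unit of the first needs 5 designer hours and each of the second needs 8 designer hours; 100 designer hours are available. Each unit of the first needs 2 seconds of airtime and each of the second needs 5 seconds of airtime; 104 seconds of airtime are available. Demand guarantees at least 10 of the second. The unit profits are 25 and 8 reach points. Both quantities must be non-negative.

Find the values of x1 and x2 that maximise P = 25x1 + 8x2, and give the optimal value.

x1 = 4, x2 = 10, maximum P = 180

Feasible corners and P = 25x1 + 8x2:
  (0, 25/2) → P = 100
  (0, 10) → P = 80
  (4, 10) → P = 180

The optimum lies where 5x1 + 8x2 = 100 and x2 = 10.
Solving simultaneously gives x1 = 4, x2 = 10.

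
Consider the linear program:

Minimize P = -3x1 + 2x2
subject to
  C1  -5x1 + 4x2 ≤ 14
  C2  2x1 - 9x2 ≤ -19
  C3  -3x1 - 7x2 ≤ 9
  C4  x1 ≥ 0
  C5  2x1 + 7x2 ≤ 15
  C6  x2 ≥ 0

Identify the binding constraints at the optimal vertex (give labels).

Corner points and P = -3x1 + 2x2:
  (0, 19/9) → P = 38/9
  (1/16, 17/8) → P = 65/16
  (0, 15/7) → P = 30/7

The minimum is at (1/16, 17/8). Substituting into each constraint, equality holds for C2 and C5; the remaining constraints have slack.

C2 and C5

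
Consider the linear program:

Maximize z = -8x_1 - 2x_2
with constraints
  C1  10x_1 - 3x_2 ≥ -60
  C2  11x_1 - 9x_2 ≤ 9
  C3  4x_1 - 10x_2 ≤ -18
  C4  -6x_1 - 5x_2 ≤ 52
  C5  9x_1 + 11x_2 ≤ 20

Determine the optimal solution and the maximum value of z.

Corner points and z = -8x_1 - 2x_2:
  (-273/44, -15/22) → z = 51
  (-600/137, 740/137) → z = 3320/137
  (1/67, 121/67) → z = -250/67

At the optimal vertex, 10x_1 - 3x_2 = -60 and 4x_1 - 10x_2 = -18.
Solving simultaneously gives x_1 = -273/44, x_2 = -15/22.

x_1 = -273/44, x_2 = -15/22, maximum z = 51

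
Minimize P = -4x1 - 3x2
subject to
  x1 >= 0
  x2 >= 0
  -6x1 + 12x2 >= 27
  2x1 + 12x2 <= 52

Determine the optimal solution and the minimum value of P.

The binding constraints are -6x1 + 12x2 = 27 and 2x1 + 12x2 = 52.
Solving simultaneously gives x1 = 25/8, x2 = 61/16.

x1 = 25/8, x2 = 61/16, minimum P = -383/16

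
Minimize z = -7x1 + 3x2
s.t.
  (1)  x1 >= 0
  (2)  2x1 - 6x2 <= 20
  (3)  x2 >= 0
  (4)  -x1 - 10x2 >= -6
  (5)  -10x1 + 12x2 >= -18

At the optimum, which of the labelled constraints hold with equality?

Vertices and z = -7x1 + 3x2:
  (0, 0) → z = 0
  (0, 3/5) → z = 9/5
  (9/5, 0) → z = -63/5
  (9/4, 3/8) → z = -117/8

The minimum is at (9/4, 3/8). Substituting into each constraint, equality holds for (4) and (5); the remaining constraints have slack.

(4) and (5)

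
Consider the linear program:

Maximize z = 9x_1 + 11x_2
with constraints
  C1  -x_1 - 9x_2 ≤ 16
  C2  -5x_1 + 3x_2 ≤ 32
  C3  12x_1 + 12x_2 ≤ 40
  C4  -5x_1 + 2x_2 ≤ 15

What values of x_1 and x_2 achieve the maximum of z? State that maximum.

Vertices and z = 9x_1 + 11x_2:
  (23/4, -29/12) → z = 151/6
  (-167/47, -65/47) → z = -2218/47
  (-25/21, 95/21) → z = 820/21

At the optimal vertex, 12x_1 + 12x_2 = 40 and -5x_1 + 2x_2 = 15.
Solving simultaneously gives x_1 = -25/21, x_2 = 95/21.

x_1 = -25/21, x_2 = 95/21, maximum z = 820/21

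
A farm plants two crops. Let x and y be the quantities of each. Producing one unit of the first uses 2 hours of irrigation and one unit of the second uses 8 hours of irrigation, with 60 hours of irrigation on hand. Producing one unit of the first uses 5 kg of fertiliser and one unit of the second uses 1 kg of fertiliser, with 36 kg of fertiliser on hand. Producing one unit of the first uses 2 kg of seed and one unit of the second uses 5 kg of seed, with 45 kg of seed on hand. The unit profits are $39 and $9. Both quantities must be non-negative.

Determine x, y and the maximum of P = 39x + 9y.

Corner points and P = 39x + 9y:
  (0, 0) → P = 0
  (0, 15/2) → P = 135/2
  (36/5, 0) → P = 1404/5
  (6, 6) → P = 288

The binding constraints are 2x + 8y = 60 and 5x + y = 36.
Solving simultaneously gives x = 6, y = 6.

x = 6, y = 6, maximum P = 288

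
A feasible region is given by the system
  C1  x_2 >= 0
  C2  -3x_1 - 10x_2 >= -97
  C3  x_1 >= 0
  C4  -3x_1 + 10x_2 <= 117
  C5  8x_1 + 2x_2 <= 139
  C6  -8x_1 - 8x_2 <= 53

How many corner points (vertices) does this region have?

4

Of the 15 pairwise boundary intersections, those satisfying every inequality are:
  (0, 0)
  (139/8, 0)
  (0, 97/10)
  (598/37, 359/74)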